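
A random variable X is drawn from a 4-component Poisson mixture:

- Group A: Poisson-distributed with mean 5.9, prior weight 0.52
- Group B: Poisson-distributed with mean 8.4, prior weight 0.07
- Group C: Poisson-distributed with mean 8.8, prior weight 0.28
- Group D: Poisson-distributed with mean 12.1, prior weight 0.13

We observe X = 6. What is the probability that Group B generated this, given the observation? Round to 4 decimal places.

0.0632

P(component k | x) = π_k·f_k(x) / marginal(x), where marginal(x) = Σ_j π_j·f_j(x).
Component likelihoods at x = 6:
  L_A = e^(−5.9)·5.9^6/6! = 0.160488
  L_B = e^(−8.4)·8.4^6/6! = 0.109716
  L_C = e^(−8.8)·8.8^6/6! = 0.0972237
  L_D = e^(−12.1)·12.1^6/6! = 0.0242335
Unnormalised posteriors:
  π_A·L_A = 0.52 × 0.160488 = 0.0834537
  π_B·L_B = 0.07 × 0.109716 = 0.00768011
  π_C·L_C = 0.28 × 0.0972237 = 0.0272226
  π_D·L_D = 0.13 × 0.0242335 = 0.00315036
Denominator: 0.0834537 + 0.00768011 + 0.0272226 + 0.00315036 = 0.121507
Responsibility of Group B: 0.00768011 / 0.121507 ≈ 0.0632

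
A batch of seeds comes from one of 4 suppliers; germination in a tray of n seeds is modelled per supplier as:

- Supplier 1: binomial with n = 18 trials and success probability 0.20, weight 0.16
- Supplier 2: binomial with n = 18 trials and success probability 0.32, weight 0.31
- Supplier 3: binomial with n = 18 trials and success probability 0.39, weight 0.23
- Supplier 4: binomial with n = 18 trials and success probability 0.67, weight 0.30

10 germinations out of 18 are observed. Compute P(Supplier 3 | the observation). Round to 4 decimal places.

0.2782

By Bayes' theorem, P(k | x) = w_k f_k(x) / Σ_j w_j f_j(x).
Component likelihoods at x = 10 germinations out of 18:
  p_1 = C(18,10)·0.20^10·0.80^8 = 43758·1.024e-07·0.167772 = 0.000751757
  p_2 = C(18,10)·0.32^10·0.68^8 = 43758·1.1259e-05·0.0457163 = 0.0225231
  p_3 = C(18,10)·0.39^10·0.61^8 = 43758·8.14041e-05·0.0191707 = 0.0682877
  p_4 = C(18,10)·0.67^10·0.33^8 = 43758·0.0182284·0.000140641 = 0.11218
Unnormalised posteriors:
  w_1·p_1 = 0.16 × 0.000751757 = 0.000120281
  w_2·p_2 = 0.31 × 0.0225231 = 0.00698217
  w_3·p_3 = 0.23 × 0.0682877 = 0.0157062
  w_4·p_4 = 0.30 × 0.11218 = 0.0336541
Normaliser: 0.000120281 + 0.00698217 + 0.0157062 + 0.0336541 = 0.0564627
Responsibility of Supplier 3: 0.0157062 / 0.0564627 ≈ 0.2782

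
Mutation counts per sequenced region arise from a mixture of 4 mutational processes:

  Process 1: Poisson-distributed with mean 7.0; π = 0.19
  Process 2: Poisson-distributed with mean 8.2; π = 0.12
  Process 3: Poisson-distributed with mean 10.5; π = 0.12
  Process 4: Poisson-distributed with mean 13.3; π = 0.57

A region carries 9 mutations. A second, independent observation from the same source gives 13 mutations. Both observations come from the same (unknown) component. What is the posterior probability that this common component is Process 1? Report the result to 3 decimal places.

0.048

P(component k | x) = w_k·f_k(x) / marginal(x), where marginal(x) = Σ_j w_j·f_j(x).
Since both observations come from the same component, the likelihood for component k is f_k(x₁)·f_k(x₂).
  p_1 = [e^(−7.0)·7.0^9/9! = 0.101405] × [0.0141884] = 0.00143877
  p_2 = [e^(−8.2)·8.2^9/9! = 0.126866] × [0.033426] = 0.00424064
  p_3 = [e^(−10.5)·10.5^9/9! = 0.11772] × [0.0833851] = 0.00981606
  p_4 = [e^(−13.3)·13.3^9/9! = 0.0600876] × [0.109566] = 0.00658354
Unnormalised posteriors:
  w_1·p_1 = 0.19 × 0.00143877 = 0.000273366
  w_2·p_2 = 0.12 × 0.00424064 = 0.000508877
  w_3·p_3 = 0.12 × 0.00981606 = 0.00117793
  w_4·p_4 = 0.57 × 0.00658354 = 0.00375262
Sum: 0.000273366 + 0.000508877 + 0.00117793 + 0.00375262 = 0.00571279
P(Process 1 | x₁,x₂) = 0.000273366 / 0.00571279 ≈ 0.048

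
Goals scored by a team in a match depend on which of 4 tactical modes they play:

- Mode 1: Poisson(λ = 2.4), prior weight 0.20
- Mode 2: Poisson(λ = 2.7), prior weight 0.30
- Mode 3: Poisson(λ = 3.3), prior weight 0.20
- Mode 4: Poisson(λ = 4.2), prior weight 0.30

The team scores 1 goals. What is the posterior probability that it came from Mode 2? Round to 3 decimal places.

0.385

By Bayes' theorem, P(k | x) = w_k f_k(x) / Σ_j w_j f_j(x).
Poisson probabilities:
  L_1 = e^(−2.4)·2.4^1/1! = 0.217723
  L_2 = e^(−2.7)·2.7^1/1! = 0.181455
  L_3 = e^(−3.3)·3.3^1/1! = 0.121714
  L_4 = e^(−4.2)·4.2^1/1! = 0.0629814
Unnormalised posteriors:
  w_1·L_1 = 0.20 × 0.217723 = 0.0435446
  w_2·L_2 = 0.30 × 0.181455 = 0.0544365
  w_3·L_3 = 0.20 × 0.121714 = 0.0243429
  w_4·L_4 = 0.30 × 0.0629814 = 0.0188944
Evidence: 0.0435446 + 0.0544365 + 0.0243429 + 0.0188944 = 0.141218
So the posterior for Mode 2 is 0.0544365 / 0.141218 ≈ 0.385.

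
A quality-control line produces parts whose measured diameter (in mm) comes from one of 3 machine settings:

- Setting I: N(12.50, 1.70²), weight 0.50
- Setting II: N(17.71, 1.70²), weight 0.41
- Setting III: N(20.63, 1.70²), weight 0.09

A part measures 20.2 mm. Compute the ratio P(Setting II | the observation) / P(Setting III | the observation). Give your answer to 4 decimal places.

1.6091

Only the two components matter; the odds are (π_i f_i(x)) / (π_j f_j(x)).
Normal densities:
  p_I = (1/(1.70·√(2π)))·exp(−(20.2−12.50)²/(2·1.70²)) = 0.234672·exp(-10.25779) = 8.23306e-06
  p_II = (1/(1.70·√(2π)))·exp(−(20.2−17.71)²/(2·1.70²)) = 0.234672·exp(-1.07268) = 0.0802789
  p_III = (1/(1.70·√(2π)))·exp(−(20.2−20.63)²/(2·1.70²)) = 0.234672·exp(-0.03199) = 0.227284
0.0329143 / 0.0204555 ≈ 1.6091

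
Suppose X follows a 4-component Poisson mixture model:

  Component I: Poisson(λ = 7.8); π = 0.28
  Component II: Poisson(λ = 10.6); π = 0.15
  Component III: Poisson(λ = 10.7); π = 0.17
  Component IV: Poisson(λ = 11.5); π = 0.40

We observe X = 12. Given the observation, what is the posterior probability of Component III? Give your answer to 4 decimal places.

P(component k | x) = π_k·f_k(x) / marginal(x), where marginal(x) = Σ_j π_j·f_j(x).
Component likelihoods at x = 12:
  p_I = e^(−7.8)·7.8^12/12! = 0.0433812
  p_II = e^(−10.6)·10.6^12/12! = 0.104668
  p_III = e^(−10.7)·10.7^12/12! = 0.106003
  p_IV = e^(−11.5)·11.5^12/12! = 0.113149
Weight by the priors:
  π_I·p_I = 0.28 × 0.0433812 = 0.0121467
  π_II·p_II = 0.15 × 0.104668 = 0.0157001
  π_III·p_III = 0.17 × 0.106003 = 0.0180205
  π_IV·p_IV = 0.40 × 0.113149 = 0.0452596
Denominator: 0.0121467 + 0.0157001 + 0.0180205 + 0.0452596 = 0.0911269
Responsibility of Component III: 0.0180205 / 0.0911269 ≈ 0.1978

0.1978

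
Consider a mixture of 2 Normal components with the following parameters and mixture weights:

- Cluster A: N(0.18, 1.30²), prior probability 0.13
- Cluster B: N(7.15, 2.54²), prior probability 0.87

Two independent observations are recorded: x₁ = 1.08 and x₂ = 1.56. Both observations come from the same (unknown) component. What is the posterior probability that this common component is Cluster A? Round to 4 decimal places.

0.9804

The responsibility of component k is π_k f_k(x) divided by Σ_j π_j f_j(x).
Since both observations come from the same component, the likelihood for component k is f_k(x₁)·f_k(x₂).
  L_A = [(1/(1.30·√(2π)))·exp(−(1.08−0.18)²/(2·1.30²)) = 0.306879·exp(-0.23964) = 0.241485] × [0.174691] = 0.0421853
  L_B = [(1/(2.54·√(2π)))·exp(−(1.08−7.15)²/(2·2.54²)) = 0.157064·exp(-2.85549) = 0.00903555] × [0.0139422] = 0.000125975
Multiply by the mixture weights:
  π_A·L_A = 0.13 × 0.0421853 = 0.00548409
  π_B·L_B = 0.87 × 0.000125975 = 0.000109599
Marginal: 0.00548409 + 0.000109599 = 0.00559369
So the posterior for Cluster A is 0.00548409 / 0.00559369 ≈ 0.9804.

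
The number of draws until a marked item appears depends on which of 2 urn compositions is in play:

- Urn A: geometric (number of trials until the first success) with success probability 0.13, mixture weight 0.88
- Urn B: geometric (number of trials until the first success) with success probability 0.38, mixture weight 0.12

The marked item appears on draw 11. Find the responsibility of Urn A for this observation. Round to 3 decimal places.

0.987

The responsibility of component k is π_k f_k(x) divided by Σ_j π_j f_j(x).
Component likelihoods at x = 11:
  L_A = 0.032295
  L_B = 0.00318934
Unnormalised posteriors:
  π_A·L_A = 0.88 × 0.032295 = 0.0284196
  π_B·L_B = 0.12 × 0.00318934 = 0.000382721
Normaliser: 0.0284196 + 0.000382721 = 0.0288024
So the posterior for Urn A is 0.0284196 / 0.0288024 ≈ 0.987.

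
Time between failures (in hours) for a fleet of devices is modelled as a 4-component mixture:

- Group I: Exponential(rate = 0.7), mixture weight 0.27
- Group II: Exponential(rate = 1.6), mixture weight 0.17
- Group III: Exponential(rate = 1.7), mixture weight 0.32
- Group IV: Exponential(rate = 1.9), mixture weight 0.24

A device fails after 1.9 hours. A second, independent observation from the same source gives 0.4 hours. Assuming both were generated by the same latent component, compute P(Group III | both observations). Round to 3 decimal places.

0.277

Apply Bayes' rule: the posterior for each component is proportional to its prior times its likelihood at x.
Since both observations come from the same component, the likelihood for component k is f_k(x₁)·f_k(x₂).
  f_I = [0.7·e^(−0.7·1.9) = 0.7·e^(−1.3300) = 0.185134] × [0.529049] = 0.0979449
  f_II = [1.6·e^(−1.6·1.9) = 1.6·e^(−3.0400) = 0.0765358] × [0.843668] = 0.0645708
  f_III = [1.7·e^(−1.7·1.9) = 1.7·e^(−3.2300) = 0.0672477] × [0.861249] = 0.057917
  f_IV = [1.9·e^(−1.9·1.9) = 1.9·e^(−3.6100) = 0.0513985] × [0.888566] = 0.045671
Unnormalised posteriors:
  P(Z=I)·f_I = 0.27 × 0.0979449 = 0.0264451
  P(Z=II)·f_II = 0.17 × 0.0645708 = 0.010977
  P(Z=III)·f_III = 0.32 × 0.057917 = 0.0185335
  P(Z=IV)·f_IV = 0.24 × 0.045671 = 0.010961
Denominator: 0.0264451 + 0.010977 + 0.0185335 + 0.010961 = 0.0669167
P(Group III | x₁,x₂) ≈ 0.277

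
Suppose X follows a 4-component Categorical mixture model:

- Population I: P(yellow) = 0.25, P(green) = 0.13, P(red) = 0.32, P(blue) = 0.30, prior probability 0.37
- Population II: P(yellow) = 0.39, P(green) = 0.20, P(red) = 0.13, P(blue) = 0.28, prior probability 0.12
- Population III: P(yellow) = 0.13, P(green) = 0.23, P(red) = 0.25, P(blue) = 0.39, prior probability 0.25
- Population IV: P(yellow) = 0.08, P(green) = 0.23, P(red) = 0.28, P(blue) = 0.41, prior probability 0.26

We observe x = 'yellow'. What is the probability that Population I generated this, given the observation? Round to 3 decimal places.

0.480

By Bayes' theorem, P(k | x) = π_k f_k(x) / Σ_j π_j f_j(x).
Component likelihoods at x = 'yellow':
  L_I = P(yellow | comp) = 0.25
  L_II = P(yellow | comp) = 0.39
  L_III = P(yellow | comp) = 0.13
  L_IV = P(yellow | comp) = 0.08
Unnormalised posteriors:
  π_I·L_I = 0.37 × 0.25 = 0.0925
  π_II·L_II = 0.12 × 0.39 = 0.0468
  π_III·L_III = 0.25 × 0.13 = 0.0325
  π_IV·L_IV = 0.26 × 0.08 = 0.0208
Sum: 0.0925 + 0.0468 + 0.0325 + 0.0208 = 0.1926
P(Population I | data) = 0.0925 / 0.1926 ≈ 0.480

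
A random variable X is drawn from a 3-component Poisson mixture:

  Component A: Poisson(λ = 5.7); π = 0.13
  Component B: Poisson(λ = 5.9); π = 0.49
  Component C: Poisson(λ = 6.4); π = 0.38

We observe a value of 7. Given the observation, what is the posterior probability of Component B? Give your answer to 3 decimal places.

Apply Bayes' rule: the posterior for each component is proportional to its prior times its likelihood at x.
Component likelihoods at x = 7:
  L_A = 0.129782
  L_B = 0.135268
  L_C = 0.144992
Prior × likelihood for each component:
  π_A·L_A = 0.13 × 0.129782 = 0.0168717
  π_B·L_B = 0.49 × 0.135268 = 0.0662815
  π_C·L_C = 0.38 × 0.144992 = 0.055097
Marginal: 0.0168717 + 0.0662815 + 0.055097 = 0.13825
P(Component B | data) ≈ 0.479

0.479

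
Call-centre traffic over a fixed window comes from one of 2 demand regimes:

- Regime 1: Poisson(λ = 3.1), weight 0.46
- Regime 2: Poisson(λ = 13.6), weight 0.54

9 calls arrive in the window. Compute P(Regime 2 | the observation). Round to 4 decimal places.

0.9511

The responsibility of component k is π_k f_k(x) divided by Σ_j π_j f_j(x).
Poisson probabilities:
  p_1 = e^(−3.1)·3.1^9/9! = 0.00328231
  p_2 = e^(−13.6)·13.6^9/9! = 0.0544104
Weight by the priors:
  π_1·p_1 = 0.46 × 0.00328231 = 0.00150986
  π_2·p_2 = 0.54 × 0.0544104 = 0.0293816
Denominator: 0.00150986 + 0.0293816 = 0.0308915
P(Regime 2 | 9 calls) = 0.0293816 / 0.0308915 ≈ 0.9511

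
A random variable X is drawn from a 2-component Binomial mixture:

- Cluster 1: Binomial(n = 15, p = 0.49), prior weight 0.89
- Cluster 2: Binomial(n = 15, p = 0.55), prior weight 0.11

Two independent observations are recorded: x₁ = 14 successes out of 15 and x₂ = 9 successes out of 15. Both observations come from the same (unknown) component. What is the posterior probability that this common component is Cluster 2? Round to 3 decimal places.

0.423

P(component k | x) = π_k·f_k(x) / marginal(x), where marginal(x) = Σ_j π_j·f_j(x).
Since both observations come from the same component, the likelihood for component k is f_k(x₁)·f_k(x₂).
  L_1 = [0.00035189] × [0.143413] = 5.04657e-05
  L_2 = [0.00156452] × [0.191401] = 0.00029945
Unnormalised posteriors:
  π_1·L_1 = 0.89 × 5.04657e-05 = 4.49145e-05
  π_2·L_2 = 0.11 × 0.00029945 = 3.29395e-05
Denominator: 4.49145e-05 + 3.29395e-05 = 7.7854e-05
Responsibility of Cluster 2: 3.29395e-05 / 7.7854e-05 ≈ 0.423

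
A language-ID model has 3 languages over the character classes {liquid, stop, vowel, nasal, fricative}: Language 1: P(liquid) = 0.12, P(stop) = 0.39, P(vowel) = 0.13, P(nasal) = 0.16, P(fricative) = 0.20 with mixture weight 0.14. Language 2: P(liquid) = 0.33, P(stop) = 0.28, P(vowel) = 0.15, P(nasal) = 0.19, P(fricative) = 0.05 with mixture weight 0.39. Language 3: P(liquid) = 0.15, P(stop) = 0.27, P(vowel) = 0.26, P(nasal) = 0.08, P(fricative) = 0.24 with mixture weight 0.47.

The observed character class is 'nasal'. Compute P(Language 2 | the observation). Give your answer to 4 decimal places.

P(component k | x) = π_k·f_k(x) / marginal(x), where marginal(x) = Σ_j π_j·f_j(x).
Component likelihoods at x = 'nasal':
  p_1 = 0.16
  p_2 = 0.19
  p_3 = 0.08
Weight by the priors:
  π_1·p_1 = 0.14 × 0.16 = 0.0224
  π_2·p_2 = 0.39 × 0.19 = 0.0741
  π_3·p_3 = 0.47 × 0.08 = 0.0376
Sum: 0.0224 + 0.0741 + 0.0376 = 0.1341
P(Language 2 | data) ≈ 0.5526

0.5526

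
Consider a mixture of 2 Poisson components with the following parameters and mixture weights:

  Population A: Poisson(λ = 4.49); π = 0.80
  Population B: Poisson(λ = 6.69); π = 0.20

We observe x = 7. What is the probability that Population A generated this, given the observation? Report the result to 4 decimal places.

0.6889

The responsibility of component k is w_k f_k(x) divided by Σ_j w_j f_j(x).
Evaluate each component's likelihood at the observed value:
  p_A = 0.0819052
  p_B = 0.147952
Weight by the priors:
  w_A·p_A = 0.80 × 0.0819052 = 0.0655242
  w_B·p_B = 0.20 × 0.147952 = 0.0295905
Sum: 0.0655242 + 0.0295905 = 0.0951147
P(Population A | the observation) = 0.0655242 / 0.0951147 ≈ 0.6889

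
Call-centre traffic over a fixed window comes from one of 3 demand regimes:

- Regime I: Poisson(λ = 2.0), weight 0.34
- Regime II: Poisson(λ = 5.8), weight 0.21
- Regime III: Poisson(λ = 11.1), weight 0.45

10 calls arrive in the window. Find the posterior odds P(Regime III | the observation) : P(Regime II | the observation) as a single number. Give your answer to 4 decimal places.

Since P(k|x) ∝ w_k f_k(x), the posterior odds are w_i f_i(x) / (w_j f_j(x)).
Evaluate each component's likelihood at the observed value:
  p_I = e^(−2.0)·2.0^10/10! = 3.81899e-05
  p_II = e^(−5.8)·5.8^10/10! = 0.0359426
  p_III = e^(−11.1)·11.1^10/10! = 0.118249
Posterior odds = (w_III·p_III) / (w_II·p_II) = (0.45·0.118249) / (0.21·0.0359426) = 0.0532121 / 0.00754794 ≈ 7.0499

7.0499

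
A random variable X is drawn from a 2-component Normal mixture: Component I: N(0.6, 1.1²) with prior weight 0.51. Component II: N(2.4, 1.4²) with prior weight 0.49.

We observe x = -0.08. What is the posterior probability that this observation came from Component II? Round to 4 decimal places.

Apply Bayes' rule: the posterior for each component is proportional to its prior times its likelihood at x.
Component likelihoods at x = -0.08:
  f_I = 0.299595
  f_II = 0.0593448
Unnormalised posteriors:
  P(Z=I)·f_I = 0.51 × 0.299595 = 0.152794
  P(Z=II)·f_II = 0.49 × 0.0593448 = 0.029079
Evidence: 0.152794 + 0.029079 = 0.181873
Responsibility of Component II: 0.029079 / 0.181873 ≈ 0.1599

0.1599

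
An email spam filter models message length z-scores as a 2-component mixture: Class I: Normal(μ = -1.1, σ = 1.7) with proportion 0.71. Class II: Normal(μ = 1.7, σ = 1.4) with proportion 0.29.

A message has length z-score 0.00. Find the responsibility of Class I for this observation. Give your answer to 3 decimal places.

0.774

Apply Bayes' rule: the posterior for each component is proportional to its prior times its likelihood at x.
Component likelihoods at x = 0.00:
  p_I = 0.190346
  p_II = 0.136333
Prior × likelihood for each component:
  π_I·p_I = 0.71 × 0.190346 = 0.135146
  π_II·p_II = 0.29 × 0.136333 = 0.0395365
Marginal: 0.135146 + 0.0395365 = 0.174683
P(Class I | 0.00) = 0.135146 / 0.174683 ≈ 0.774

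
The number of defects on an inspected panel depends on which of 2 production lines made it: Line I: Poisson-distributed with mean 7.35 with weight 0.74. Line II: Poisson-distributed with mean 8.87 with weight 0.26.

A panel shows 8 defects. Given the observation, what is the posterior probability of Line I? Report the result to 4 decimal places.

Posterior ∝ prior × likelihood, so P(k | x) ∝ π_k f_k(x); normalise over all components.
Component likelihoods at x = 8 defects:
  L_I = e^(−7.35)·7.35^8/8! = 0.135742
  L_II = e^(−8.87)·8.87^8/8! = 0.13356
Weight by the priors:
  π_I·L_I = 0.74 × 0.135742 = 0.100449
  π_II·L_II = 0.26 × 0.13356 = 0.0347256
Denominator: 0.100449 + 0.0347256 = 0.135175
So the posterior for Line I is 0.100449 / 0.135175 ≈ 0.7431.

0.7431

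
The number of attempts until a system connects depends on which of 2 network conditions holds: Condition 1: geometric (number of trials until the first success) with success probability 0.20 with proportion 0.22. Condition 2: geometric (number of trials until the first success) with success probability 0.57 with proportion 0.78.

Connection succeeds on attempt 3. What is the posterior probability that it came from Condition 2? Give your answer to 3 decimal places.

0.745

The responsibility of component k is π_k f_k(x) divided by Σ_j π_j f_j(x).
Evaluate each component's likelihood at the observed value:
  f_1 = 0.128
  f_2 = 0.105393
Unnormalised posteriors:
  π_1·f_1 = 0.22 × 0.128 = 0.02816
  π_2·f_2 = 0.78 × 0.105393 = 0.0822065
Marginal: 0.02816 + 0.0822065 = 0.110367
P(Condition 2 | data) = 0.0822065 / 0.110367 ≈ 0.745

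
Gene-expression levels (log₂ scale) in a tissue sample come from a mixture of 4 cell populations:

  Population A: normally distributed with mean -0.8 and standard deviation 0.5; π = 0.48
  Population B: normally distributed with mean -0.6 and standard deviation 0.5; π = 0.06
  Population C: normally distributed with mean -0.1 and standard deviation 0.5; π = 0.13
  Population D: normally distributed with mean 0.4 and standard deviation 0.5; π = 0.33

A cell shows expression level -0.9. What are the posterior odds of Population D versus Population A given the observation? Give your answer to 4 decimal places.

0.0239

Posterior odds = (w_i f_i(x)) / (w_j f_j(x)); the normalising sum cancels.
Normal densities:
  L_A = (1/(0.5·√(2π)))·exp(−(-0.9−-0.8)²/(2·0.5²)) = 0.797885·exp(-0.02000) = 0.782085
  L_B = (1/(0.5·√(2π)))·exp(−(-0.9−-0.6)²/(2·0.5²)) = 0.797885·exp(-0.18000) = 0.666449
  L_C = (1/(0.5·√(2π)))·exp(−(-0.9−-0.1)²/(2·0.5²)) = 0.797885·exp(-1.28000) = 0.221842
  L_D = (1/(0.5·√(2π)))·exp(−(-0.9−0.4)²/(2·0.5²)) = 0.797885·exp(-3.38000) = 0.0271659
Posterior odds = (w_D·L_D) / (w_A·L_A) = (0.33·0.0271659) / (0.48·0.782085) = 0.00896476 / 0.375401 ≈ 0.0239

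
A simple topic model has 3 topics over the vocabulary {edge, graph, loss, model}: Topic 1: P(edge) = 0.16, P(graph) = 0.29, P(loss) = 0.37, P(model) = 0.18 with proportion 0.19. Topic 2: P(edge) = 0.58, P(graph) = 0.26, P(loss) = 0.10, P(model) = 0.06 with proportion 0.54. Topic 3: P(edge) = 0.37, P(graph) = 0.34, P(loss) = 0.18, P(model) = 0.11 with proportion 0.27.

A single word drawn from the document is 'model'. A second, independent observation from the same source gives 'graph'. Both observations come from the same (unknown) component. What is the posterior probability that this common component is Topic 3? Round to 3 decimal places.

Apply Bayes' rule: the posterior for each component is proportional to its prior times its likelihood at x.
Since both observations come from the same component, the likelihood for component k is f_k(x₁)·f_k(x₂).
  p_1 = [P(model | comp) = 0.18] × [0.29] = 0.0522
  p_2 = [P(model | comp) = 0.06] × [0.26] = 0.0156
  p_3 = [P(model | comp) = 0.11] × [0.34] = 0.0374
Unnormalised posteriors:
  π_1·p_1 = 0.19 × 0.0522 = 0.009918
  π_2·p_2 = 0.54 × 0.0156 = 0.008424
  π_3·p_3 = 0.27 × 0.0374 = 0.010098
Marginal: 0.009918 + 0.008424 + 0.010098 = 0.02844
P(Topic 3 | x₁, x₂) = 0.010098 / 0.02844 ≈ 0.355

0.355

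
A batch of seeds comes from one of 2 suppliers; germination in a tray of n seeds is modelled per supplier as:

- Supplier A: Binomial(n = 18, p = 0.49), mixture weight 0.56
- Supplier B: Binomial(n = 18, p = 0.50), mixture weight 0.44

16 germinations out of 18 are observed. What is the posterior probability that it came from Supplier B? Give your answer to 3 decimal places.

The responsibility of component k is π_k f_k(x) divided by Σ_j π_j f_j(x).
Binomial probabilities:
  L_A = C(18,16)·0.49^16·0.51^2 = 153·1.10443e-05·0.2601 = 0.00043951
  L_B = C(18,16)·0.50^16·0.50^2 = 153·1.52588e-05·0.25 = 0.000583649
Prior × likelihood for each component:
  π_A·L_A = 0.56 × 0.00043951 = 0.000246126
  π_B·L_B = 0.44 × 0.000583649 = 0.000256805
Sum: 0.000246126 + 0.000256805 = 0.000502931
P(Supplier B | x) = 0.000256805 / 0.000502931 ≈ 0.511

0.511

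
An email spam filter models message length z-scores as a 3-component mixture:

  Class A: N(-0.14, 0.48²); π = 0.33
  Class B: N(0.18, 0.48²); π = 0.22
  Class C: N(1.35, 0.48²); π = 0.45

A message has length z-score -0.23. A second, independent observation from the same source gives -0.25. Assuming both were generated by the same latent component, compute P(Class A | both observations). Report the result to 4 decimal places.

P(component k | x) = P(Z=k)·f_k(x) / marginal(x), where marginal(x) = Σ_j P(Z=j)·f_j(x).
Since both observations come from the same component, the likelihood for component k is f_k(x₁)·f_k(x₂).
  L_A = [0.816648] × [0.809589] = 0.661149
  L_B = [0.577083] × [0.556422] = 0.321102
  L_C = [0.00368862] × [0.00321308] = 1.18518e-05
Prior × likelihood for each component:
  P(Z=A)·L_A = 0.33 × 0.661149 = 0.218179
  P(Z=B)·L_B = 0.22 × 0.321102 = 0.0706423
  P(Z=C)·L_C = 0.45 × 1.18518e-05 = 5.33332e-06
Marginal: 0.218179 + 0.0706423 + 5.33332e-06 = 0.288827
P(Class A | x₁,x₂) ≈ 0.7554

0.7554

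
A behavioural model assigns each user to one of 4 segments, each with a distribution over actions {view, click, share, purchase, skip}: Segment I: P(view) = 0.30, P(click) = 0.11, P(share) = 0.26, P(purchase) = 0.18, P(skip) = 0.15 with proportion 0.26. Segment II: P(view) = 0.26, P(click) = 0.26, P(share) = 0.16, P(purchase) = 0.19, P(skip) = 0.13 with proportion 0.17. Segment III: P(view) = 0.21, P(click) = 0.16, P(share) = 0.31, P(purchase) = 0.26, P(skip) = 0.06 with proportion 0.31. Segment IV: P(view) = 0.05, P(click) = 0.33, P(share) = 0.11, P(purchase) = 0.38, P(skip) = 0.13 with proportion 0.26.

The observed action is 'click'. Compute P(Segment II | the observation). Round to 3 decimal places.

0.212

P(component k | x) = π_k·f_k(x) / marginal(x), where marginal(x) = Σ_j π_j·f_j(x).
Evaluate each component's likelihood at the observed value:
  p_I = P(click | comp) = 0.11
  p_II = P(click | comp) = 0.26
  p_III = P(click | comp) = 0.16
  p_IV = P(click | comp) = 0.33
Multiply by the mixture weights:
  π_I·p_I = 0.26 × 0.11 = 0.0286
  π_II·p_II = 0.17 × 0.26 = 0.0442
  π_III·p_III = 0.31 × 0.16 = 0.0496
  π_IV·p_IV = 0.26 × 0.33 = 0.0858
Evidence: 0.0286 + 0.0442 + 0.0496 + 0.0858 = 0.2082
So the posterior for Segment II is 0.0442 / 0.2082 ≈ 0.212.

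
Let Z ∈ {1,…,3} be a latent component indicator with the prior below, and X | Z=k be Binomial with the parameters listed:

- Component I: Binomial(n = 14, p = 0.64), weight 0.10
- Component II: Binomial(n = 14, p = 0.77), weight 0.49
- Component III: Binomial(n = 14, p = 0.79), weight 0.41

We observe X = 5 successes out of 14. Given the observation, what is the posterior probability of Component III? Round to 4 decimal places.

P(component k | x) = P(Z=k)·f_k(x) / marginal(x), where marginal(x) = Σ_j P(Z=j)·f_j(x).
Evaluate each component's likelihood at the observed value:
  L_I = C(14,5)·0.64^5·0.36^9 = 2002·0.107374·0.00010156 = 0.0218316
  L_II = C(14,5)·0.77^5·0.23^9 = 2002·0.270678·1.80115e-06 = 0.000976041
  L_III = C(14,5)·0.79^5·0.21^9 = 2002·0.307706·7.9428e-07 = 0.000489298
Weight by the priors:
  P(Z=I)·L_I = 0.10 × 0.0218316 = 0.00218316
  P(Z=II)·L_II = 0.49 × 0.000976041 = 0.00047826
  P(Z=III)·L_III = 0.41 × 0.000489298 = 0.000200612
Evidence: 0.00218316 + 0.00047826 + 0.000200612 = 0.00286204
P(Component III | x) ≈ 0.0701

0.0701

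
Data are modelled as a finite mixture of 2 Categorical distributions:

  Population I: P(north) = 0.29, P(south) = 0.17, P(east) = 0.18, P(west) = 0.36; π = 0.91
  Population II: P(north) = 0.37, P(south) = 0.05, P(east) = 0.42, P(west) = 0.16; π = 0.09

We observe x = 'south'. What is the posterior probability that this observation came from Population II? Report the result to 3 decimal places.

0.028

Posterior ∝ prior × likelihood, so P(k | x) ∝ w_k f_k(x); normalise over all components.
Component likelihoods at x = 'south':
  f_I = P(south | comp) = 0.17
  f_II = P(south | comp) = 0.05
Prior × likelihood for each component:
  w_I·f_I = 0.91 × 0.17 = 0.1547
  w_II·f_II = 0.09 × 0.05 = 0.0045
Normaliser: 0.1547 + 0.0045 = 0.1592
P(Population II | data) ≈ 0.028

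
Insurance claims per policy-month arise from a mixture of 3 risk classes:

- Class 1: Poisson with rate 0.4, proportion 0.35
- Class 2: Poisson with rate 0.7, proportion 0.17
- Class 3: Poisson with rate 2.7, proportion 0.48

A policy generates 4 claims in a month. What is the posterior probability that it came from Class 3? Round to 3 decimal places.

The responsibility of component k is w_k f_k(x) divided by Σ_j w_j f_j(x).
Component likelihoods at x = 4 claims:
  f_1 = e^(−0.4)·0.4^4/4! = 0.000715008
  f_2 = e^(−0.7)·0.7^4/4! = 0.00496792
  f_3 = e^(−2.7)·2.7^4/4! = 0.148816
Prior × likelihood for each component:
  w_1·f_1 = 0.35 × 0.000715008 = 0.000250253
  w_2·f_2 = 0.17 × 0.00496792 = 0.000844547
  w_3·f_3 = 0.48 × 0.148816 = 0.0714315
Marginal: 0.000250253 + 0.000844547 + 0.0714315 = 0.0725263
P(Class 3 | x) = 0.0714315 / 0.0725263 ≈ 0.985

0.985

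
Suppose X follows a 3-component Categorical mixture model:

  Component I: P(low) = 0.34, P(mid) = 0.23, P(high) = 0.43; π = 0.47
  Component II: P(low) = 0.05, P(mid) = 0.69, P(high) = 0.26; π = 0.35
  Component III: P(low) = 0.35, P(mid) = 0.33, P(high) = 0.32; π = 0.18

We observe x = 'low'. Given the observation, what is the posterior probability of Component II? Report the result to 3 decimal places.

Posterior ∝ prior × likelihood, so P(k | x) ∝ π_k f_k(x); normalise over all components.
Categorical probabilities:
  L_I = P(low | comp) = 0.34
  L_II = P(low | comp) = 0.05
  L_III = P(low | comp) = 0.35
Multiply by the mixture weights:
  π_I·L_I = 0.47 × 0.34 = 0.1598
  π_II·L_II = 0.35 × 0.05 = 0.0175
  π_III·L_III = 0.18 × 0.35 = 0.063
Normaliser: 0.1598 + 0.0175 + 0.063 = 0.2403
P(Component II | 'low') ≈ 0.073

0.073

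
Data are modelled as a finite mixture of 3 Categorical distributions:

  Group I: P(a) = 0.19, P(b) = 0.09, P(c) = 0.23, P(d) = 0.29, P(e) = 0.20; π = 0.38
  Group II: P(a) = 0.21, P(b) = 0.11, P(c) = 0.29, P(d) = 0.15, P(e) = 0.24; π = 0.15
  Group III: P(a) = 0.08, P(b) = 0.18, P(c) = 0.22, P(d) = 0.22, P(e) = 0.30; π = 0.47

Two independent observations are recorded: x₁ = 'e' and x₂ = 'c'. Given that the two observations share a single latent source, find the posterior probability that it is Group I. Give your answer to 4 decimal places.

0.2966

The responsibility of component k is π_k f_k(x) divided by Σ_j π_j f_j(x).
Since both observations come from the same component, the likelihood for component k is f_k(x₁)·f_k(x₂).
  p_I = [P(e | comp) = 0.20] × [0.23] = 0.046
  p_II = [P(e | comp) = 0.24] × [0.29] = 0.0696
  p_III = [P(e | comp) = 0.30] × [0.22] = 0.066
Weight by the priors:
  π_I·p_I = 0.38 × 0.046 = 0.01748
  π_II·p_II = 0.15 × 0.0696 = 0.01044
  π_III·p_III = 0.47 × 0.066 = 0.03102
Evidence: 0.01748 + 0.01044 + 0.03102 = 0.05894
P(Group I | data) ≈ 0.2966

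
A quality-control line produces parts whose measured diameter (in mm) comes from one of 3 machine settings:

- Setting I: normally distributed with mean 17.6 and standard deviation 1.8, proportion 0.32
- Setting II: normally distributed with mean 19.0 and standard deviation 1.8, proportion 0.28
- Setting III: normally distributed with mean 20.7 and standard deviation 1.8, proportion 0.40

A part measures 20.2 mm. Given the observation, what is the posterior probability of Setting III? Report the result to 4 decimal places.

Posterior ∝ prior × likelihood, so P(k | x) ∝ P(Z=k) f_k(x); normalise over all components.
Evaluate each component's likelihood at the observed value:
  L_I = (1/(1.8·√(2π)))·exp(−(20.2−17.6)²/(2·1.8²)) = 0.221635·exp(-1.04321) = 0.0780867
  L_II = (1/(1.8·√(2π)))·exp(−(20.2−19.0)²/(2·1.8²)) = 0.221635·exp(-0.22222) = 0.177471
  L_III = (1/(1.8·√(2π)))·exp(−(20.2−20.7)²/(2·1.8²)) = 0.221635·exp(-0.03858) = 0.213247
Multiply by the mixture weights:
  P(Z=I)·L_I = 0.32 × 0.0780867 = 0.0249878
  P(Z=II)·L_II = 0.28 × 0.177471 = 0.0496919
  P(Z=III)·L_III = 0.40 × 0.213247 = 0.0852987
Denominator: 0.0249878 + 0.0496919 + 0.0852987 = 0.159978
P(Setting III | data) ≈ 0.5332

0.5332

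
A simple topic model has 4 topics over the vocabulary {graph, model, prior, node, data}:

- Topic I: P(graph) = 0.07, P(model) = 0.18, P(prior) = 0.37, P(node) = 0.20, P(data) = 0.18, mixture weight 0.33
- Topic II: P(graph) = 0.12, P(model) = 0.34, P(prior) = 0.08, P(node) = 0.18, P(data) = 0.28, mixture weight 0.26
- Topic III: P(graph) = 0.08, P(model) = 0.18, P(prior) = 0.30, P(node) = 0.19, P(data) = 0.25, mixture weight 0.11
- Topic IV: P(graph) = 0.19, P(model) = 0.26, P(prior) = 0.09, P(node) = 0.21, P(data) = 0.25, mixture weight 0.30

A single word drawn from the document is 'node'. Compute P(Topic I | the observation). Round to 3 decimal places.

0.336

P(component k | x) = π_k·f_k(x) / marginal(x), where marginal(x) = Σ_j π_j·f_j(x).
Categorical probabilities:
  p_I = 0.2
  p_II = 0.18
  p_III = 0.19
  p_IV = 0.21
Multiply by the mixture weights:
  π_I·p_I = 0.33 × 0.2 = 0.066
  π_II·p_II = 0.26 × 0.18 = 0.0468
  π_III·p_III = 0.11 × 0.19 = 0.0209
  π_IV·p_IV = 0.30 × 0.21 = 0.063
Evidence: 0.066 + 0.0468 + 0.0209 + 0.063 = 0.1967
P(Topic I | the observation) ≈ 0.336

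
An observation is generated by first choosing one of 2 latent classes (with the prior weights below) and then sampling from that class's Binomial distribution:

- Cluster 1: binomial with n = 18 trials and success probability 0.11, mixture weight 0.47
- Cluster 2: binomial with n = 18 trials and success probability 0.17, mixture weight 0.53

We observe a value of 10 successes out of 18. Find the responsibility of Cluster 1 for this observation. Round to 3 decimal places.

0.020

The responsibility of component k is π_k f_k(x) divided by Σ_j π_j f_j(x).
Evaluate each component's likelihood at the observed value:
  L_1 = C(18,10)·0.11^10·0.89^8 = 43758·2.59374e-10·0.393659 = 4.46791e-06
  L_2 = C(18,10)·0.17^10·0.83^8 = 43758·2.01599e-08·0.225229 = 0.000198688
Prior × likelihood for each component:
  π_1·L_1 = 0.47 × 4.46791e-06 = 2.09992e-06
  π_2·L_2 = 0.53 × 0.000198688 = 0.000105305
Sum: 2.09992e-06 + 0.000105305 = 0.000107405
P(Cluster 1 | 10 successes out of 18) ≈ 0.020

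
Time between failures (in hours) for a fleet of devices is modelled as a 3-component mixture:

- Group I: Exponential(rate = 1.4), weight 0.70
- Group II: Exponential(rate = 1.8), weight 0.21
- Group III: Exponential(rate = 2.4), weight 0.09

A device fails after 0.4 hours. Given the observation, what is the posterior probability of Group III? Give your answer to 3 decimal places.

0.100

The responsibility of component k is π_k f_k(x) divided by Σ_j π_j f_j(x).
Component likelihoods at x = 0.4 hours:
  L_I = 0.799693
  L_II = 0.876154
  L_III = 0.918943
Unnormalised posteriors:
  π_I·L_I = 0.70 × 0.799693 = 0.559785
  π_II·L_II = 0.21 × 0.876154 = 0.183992
  π_III·L_III = 0.09 × 0.918943 = 0.0827049
Normaliser: 0.559785 + 0.183992 + 0.0827049 = 0.826482
So the posterior for Group III is 0.0827049 / 0.826482 ≈ 0.100.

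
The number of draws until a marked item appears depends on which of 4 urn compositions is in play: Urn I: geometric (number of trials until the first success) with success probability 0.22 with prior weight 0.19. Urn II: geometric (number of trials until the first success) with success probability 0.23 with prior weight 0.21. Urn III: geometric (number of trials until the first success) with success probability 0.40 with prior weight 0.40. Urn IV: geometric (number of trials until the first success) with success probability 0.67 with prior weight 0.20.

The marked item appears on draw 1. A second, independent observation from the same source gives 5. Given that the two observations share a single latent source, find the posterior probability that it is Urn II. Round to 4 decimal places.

0.2343

Apply Bayes' rule: the posterior for each component is proportional to its prior times its likelihood at x.
Since both observations come from the same component, the likelihood for component k is f_k(x₁)·f_k(x₂).
  f_I = [0.22] × [0.0814331] = 0.0179153
  f_II = [0.23] × [0.080852] = 0.018596
  f_III = [0.4] × [0.05184] = 0.020736
  f_IV = [0.67] × [0.00794567] = 0.0053236
Prior × likelihood for each component:
  π_I·f_I = 0.19 × 0.0179153 = 0.0034039
  π_II·f_II = 0.21 × 0.018596 = 0.00390515
  π_III·f_III = 0.40 × 0.020736 = 0.0082944
  π_IV·f_IV = 0.20 × 0.0053236 = 0.00106472
Normaliser: 0.0034039 + 0.00390515 + 0.0082944 + 0.00106472 = 0.0166682
P(Urn II | x) ≈ 0.2343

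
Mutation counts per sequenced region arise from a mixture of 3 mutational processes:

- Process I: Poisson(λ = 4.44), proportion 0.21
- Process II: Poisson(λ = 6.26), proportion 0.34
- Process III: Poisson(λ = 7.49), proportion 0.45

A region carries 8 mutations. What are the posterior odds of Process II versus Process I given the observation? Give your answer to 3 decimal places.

The posterior odds equal the prior odds times the likelihood ratio: (w_i/w_j)·(f_i(x)/f_j(x)).
Evaluate each component's likelihood at the observed value:
  f_I = 0.0441851
  f_II = 0.111787
  f_III = 0.137236
Posterior odds = (w_II·f_II) / (w_I·f_I) = (0.34·0.111787) / (0.21·0.0441851) = 0.0380075 / 0.00927887 ≈ 4.096

4.096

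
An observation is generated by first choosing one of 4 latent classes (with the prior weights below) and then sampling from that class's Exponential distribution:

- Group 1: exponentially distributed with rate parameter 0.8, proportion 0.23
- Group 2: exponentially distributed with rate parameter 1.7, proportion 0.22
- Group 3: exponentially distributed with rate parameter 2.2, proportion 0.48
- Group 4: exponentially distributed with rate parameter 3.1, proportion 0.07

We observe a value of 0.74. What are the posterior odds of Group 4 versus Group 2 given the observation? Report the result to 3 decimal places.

The posterior odds equal the prior odds times the likelihood ratio: (P(Z=i)/P(Z=j))·(f_i(x)/f_j(x)).
Exponential densities:
  p_1 = 0.8·e^(−0.8·0.74) = 0.8·e^(−0.5920) = 0.442576
  p_2 = 1.7·e^(−1.7·0.74) = 1.7·e^(−1.2580) = 0.483177
  p_3 = 2.2·e^(−2.2·0.74) = 2.2·e^(−1.6280) = 0.431908
  p_4 = 3.1·e^(−3.1·0.74) = 3.1·e^(−2.2940) = 0.312673
0.0218871 / 0.106299 ≈ 0.206

0.206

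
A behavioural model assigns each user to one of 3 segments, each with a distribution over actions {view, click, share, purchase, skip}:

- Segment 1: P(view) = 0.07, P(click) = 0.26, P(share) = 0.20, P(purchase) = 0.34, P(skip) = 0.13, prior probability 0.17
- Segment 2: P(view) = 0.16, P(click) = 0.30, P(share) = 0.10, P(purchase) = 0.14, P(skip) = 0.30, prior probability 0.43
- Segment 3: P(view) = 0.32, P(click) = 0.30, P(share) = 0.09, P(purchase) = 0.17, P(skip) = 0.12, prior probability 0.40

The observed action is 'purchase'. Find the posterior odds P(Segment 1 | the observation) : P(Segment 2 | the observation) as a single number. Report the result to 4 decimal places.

The posterior odds equal the prior odds times the likelihood ratio: (π_i/π_j)·(f_i(x)/f_j(x)).
Component likelihoods at x = 'purchase':
  p_1 = 0.34
  p_2 = 0.14
  p_3 = 0.17
Posterior odds = (π_1·p_1) / (π_2·p_2) = (0.17·0.34) / (0.43·0.14) = 0.0578 / 0.0602 ≈ 0.9601

0.9601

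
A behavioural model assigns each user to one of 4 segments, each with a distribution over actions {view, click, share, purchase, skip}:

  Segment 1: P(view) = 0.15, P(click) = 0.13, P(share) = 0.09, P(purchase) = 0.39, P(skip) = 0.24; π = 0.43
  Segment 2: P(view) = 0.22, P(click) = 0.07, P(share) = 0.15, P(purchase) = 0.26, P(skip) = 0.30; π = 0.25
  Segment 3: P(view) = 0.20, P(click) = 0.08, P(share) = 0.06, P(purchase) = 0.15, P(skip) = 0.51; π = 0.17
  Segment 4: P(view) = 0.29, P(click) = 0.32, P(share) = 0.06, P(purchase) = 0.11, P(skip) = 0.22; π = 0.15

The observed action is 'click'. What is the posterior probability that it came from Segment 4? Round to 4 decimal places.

P(component k | x) = P(Z=k)·f_k(x) / marginal(x), where marginal(x) = Σ_j P(Z=j)·f_j(x).
Component likelihoods at x = 'click':
  p_1 = P(click | comp) = 0.13
  p_2 = P(click | comp) = 0.07
  p_3 = P(click | comp) = 0.08
  p_4 = P(click | comp) = 0.32
Multiply by the mixture weights:
  P(Z=1)·p_1 = 0.43 × 0.13 = 0.0559
  P(Z=2)·p_2 = 0.25 × 0.07 = 0.0175
  P(Z=3)·p_3 = 0.17 × 0.08 = 0.0136
  P(Z=4)·p_4 = 0.15 × 0.32 = 0.048
Marginal: 0.0559 + 0.0175 + 0.0136 + 0.048 = 0.135
P(Segment 4 | 'click') ≈ 0.3556

0.3556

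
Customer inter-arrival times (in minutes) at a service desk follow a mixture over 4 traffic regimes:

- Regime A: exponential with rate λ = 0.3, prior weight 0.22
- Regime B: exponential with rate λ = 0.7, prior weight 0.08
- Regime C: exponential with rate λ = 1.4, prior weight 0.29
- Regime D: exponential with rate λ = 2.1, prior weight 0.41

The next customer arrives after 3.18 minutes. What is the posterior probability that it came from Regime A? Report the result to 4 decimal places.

0.6819

Posterior ∝ prior × likelihood, so P(k | x) ∝ P(Z=k) f_k(x); normalise over all components.
Evaluate each component's likelihood at the observed value:
  f_A = 0.115559
  f_B = 0.0755716
  f_C = 0.0163173
  f_D = 0.00264241
Unnormalised posteriors:
  P(Z=A)·f_A = 0.22 × 0.115559 = 0.025423
  P(Z=B)·f_B = 0.08 × 0.0755716 = 0.00604573
  P(Z=C)·f_C = 0.29 × 0.0163173 = 0.00473202
  P(Z=D)·f_D = 0.41 × 0.00264241 = 0.00108339
Normaliser: 0.025423 + 0.00604573 + 0.00473202 + 0.00108339 = 0.0372842
Responsibility of Regime A: 0.025423 / 0.0372842 ≈ 0.6819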